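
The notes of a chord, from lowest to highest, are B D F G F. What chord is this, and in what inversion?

Reducing to letter names: B, D, F, G. These stack in thirds as G–B–D–F — a G dominant seventh chord.
B is the third of G dominant seventh; third in the bass means first inversion (figured bass 6/5).

G dominant seventh, first inversion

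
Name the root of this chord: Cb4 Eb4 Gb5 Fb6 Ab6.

Cb, Eb, Gb, Fb, Ab are the tones of an Fb major ninth chord (Fb–Ab–Cb–Eb–Gb), making Fb the root.

Fb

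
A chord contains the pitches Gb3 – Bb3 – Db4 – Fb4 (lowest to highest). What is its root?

Gb, Bb, Db, Fb are the tones of a Gb dominant seventh chord (Gb–Bb–Db–Fb), making Gb the root.

Gb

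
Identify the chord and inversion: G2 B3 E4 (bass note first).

E minor, first inversion

The distinct note names are G, B, E. Stacked in thirds they read E–G–B, which is a minor triad on E.
With the third (G) in the bass, the chord is in first inversion (figured bass 6).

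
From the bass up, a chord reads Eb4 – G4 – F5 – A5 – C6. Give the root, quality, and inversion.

Reducing to letter names: Eb, G, F, A, C. These stack in thirds as F–A–C–Eb–G — an F dominant ninth chord.
The lowest note is Eb, the seventh of the chord, so this is third inversion.

F dominant ninth, third inversion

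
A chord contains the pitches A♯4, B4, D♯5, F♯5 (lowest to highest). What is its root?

B

A#, B, D#, F# are the tones of a B major seventh chord (B–D#–F#–A#), making B the root.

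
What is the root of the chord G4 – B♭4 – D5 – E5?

G, Bb, D, E are the tones of an E half-diminished seventh chord (E–G–Bb–D), making E the root.

E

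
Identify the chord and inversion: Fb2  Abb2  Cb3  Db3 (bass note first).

Db half-diminished seventh, first inversion

The distinct note names are Fb, Abb, Cb, Db. Stacked in thirds they read Db–Fb–Abb–Cb, which is a half-diminished seventh chord on Db.
Fb is the third of Db half-diminished seventh; third in the bass means first inversion (figured bass 6/5).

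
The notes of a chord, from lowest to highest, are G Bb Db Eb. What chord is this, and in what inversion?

Eb dominant seventh, first inversion

The pitch classes G, Bb, Db, Eb arrange in thirds as Eb–G–Bb–Db: an Eb dominant seventh chord.
The lowest note is G, the third of the chord, so this is first inversion (figured bass 6/5).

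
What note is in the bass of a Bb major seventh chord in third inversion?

Bb major seventh is Bb–D–F–A. Third inversion places the seventh in the bass: A.

A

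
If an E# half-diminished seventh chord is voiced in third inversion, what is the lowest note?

In third inversion the seventh is lowest. For E# half-diminished seventh (E#–G#–B–D#) that is D#.

D#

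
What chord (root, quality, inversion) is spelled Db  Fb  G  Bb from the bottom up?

G diminished seventh, second inversion

The distinct note names are Db, Fb, G, Bb. Stacked in thirds they read G–Bb–Db–Fb, which is a diminished seventh chord on G.
With the fifth (Db) in the bass, the chord is in second inversion (figured bass 4/3).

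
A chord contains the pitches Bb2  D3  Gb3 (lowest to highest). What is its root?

Bb, D, Gb are the tones of a Gb augmented triad (Gb–Bb–D), making Gb the root.

Gb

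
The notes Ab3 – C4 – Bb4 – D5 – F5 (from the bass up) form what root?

Bb

Reordering Ab, C, Bb, D, F into stacked thirds gives Bb–D–F–Ab–C; the bottom of that stack, Bb, is the root.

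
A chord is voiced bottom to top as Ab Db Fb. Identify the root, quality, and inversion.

Reducing to letter names: Ab, Db, Fb. These stack in thirds as Db–Fb–Ab — a Db minor triad.
Ab is the fifth of Db minor; fifth in the bass means second inversion (figured bass 6/4).

Db minor, second inversion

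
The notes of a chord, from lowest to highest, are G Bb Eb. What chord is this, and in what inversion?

Eb major, first inversion

Reducing to letter names: G, Bb, Eb. These stack in thirds as Eb–G–Bb — an Eb major triad.
The lowest note is G, the third of the chord, so this is first inversion (figured bass 6).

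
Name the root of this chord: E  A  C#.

A

E, A, C# are the tones of an A major triad (A–C#–E), making A the root.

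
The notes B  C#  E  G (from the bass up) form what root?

C#

The distinct letter names are B, C#, E, G. Arranged as a stack of thirds they read C#–E–G–B, so C# is the root (a C# half-diminished seventh chord).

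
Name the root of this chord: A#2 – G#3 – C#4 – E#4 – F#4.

The distinct letter names are A#, G#, C#, E#, F#. Arranged as a stack of thirds they read F#–A#–C#–E#–G#, so F# is the root (an F# major ninth chord).

F#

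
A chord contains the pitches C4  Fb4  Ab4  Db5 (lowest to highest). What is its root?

The distinct letter names are C, Fb, Ab, Db. Arranged as a stack of thirds they read Db–Fb–Ab–C, so Db is the root (a Db minor-major seventh chord).

Db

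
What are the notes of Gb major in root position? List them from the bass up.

The chord tones are Gb–Bb–Db. With the root (Gb) lowest for root position: Gb, Bb, Db.

Gb, Bb, Db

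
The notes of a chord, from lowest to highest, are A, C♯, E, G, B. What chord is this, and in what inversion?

A dominant ninth, root position

The pitch classes A, C#, E, G, B arrange in thirds as A–C#–E–G–B: an A dominant ninth chord.
A is the root of A dominant ninth; root in the bass means root position.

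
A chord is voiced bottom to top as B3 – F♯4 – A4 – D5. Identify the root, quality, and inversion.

The distinct note names are B, F#, A, D. Stacked in thirds they read B–D–F#–A, which is a minor seventh chord on B.
With the root (B) in the bass, the chord is in root position (figured bass 7).

B minor seventh, root position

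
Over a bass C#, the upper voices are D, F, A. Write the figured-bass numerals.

4/2

The notes C#, D, F, A stack in thirds as D–F–A–C# — a D minor-major seventh chord. The bass C# is the seventh, so this is third inversion: figured 4/2.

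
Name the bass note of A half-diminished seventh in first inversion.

C

In first inversion the third is lowest. For A half-diminished seventh (A–C–Eb–G) that is C.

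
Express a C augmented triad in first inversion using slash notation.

Caug/E

First inversion of C augmented has the third (E) in the bass. As a slash chord: Caug/E.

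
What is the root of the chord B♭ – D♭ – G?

The distinct letter names are Bb, Db, G. Arranged as a stack of thirds they read G–Bb–Db, so G is the root (a G diminished triad).

G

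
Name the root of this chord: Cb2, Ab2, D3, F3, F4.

Cb, Ab, D, F are the tones of a D diminished seventh chord (D–F–Ab–Cb), making D the root.

D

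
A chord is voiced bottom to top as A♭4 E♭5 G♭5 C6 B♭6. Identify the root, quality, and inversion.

The distinct note names are Ab, Eb, Gb, C, Bb. Stacked in thirds they read Ab–C–Eb–Gb–Bb, which is a dominant ninth chord on Ab.
Ab is the root of Ab dominant ninth; root in the bass means root position.

Ab dominant ninth, root position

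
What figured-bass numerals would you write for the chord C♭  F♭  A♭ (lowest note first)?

The notes Cb, Fb, Ab stack in thirds as Fb–Ab–Cb — an Fb major triad. The bass Cb is the fifth, so this is second inversion: figured 6/4.

6/4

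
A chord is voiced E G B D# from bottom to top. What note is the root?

E

Reordering E, G, B, D# into stacked thirds gives E–G–B–D#; the bottom of that stack, E, is the root.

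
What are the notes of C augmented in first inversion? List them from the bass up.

The chord tones are C–E–G#. With the third (E) lowest for first inversion: E, G#, C.

E, G#, C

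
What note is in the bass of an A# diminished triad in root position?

The root of A# diminished (A#–C#–E) is A#; that is the bass in root position.

A#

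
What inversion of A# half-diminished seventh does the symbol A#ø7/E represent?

second inversion

A#ø7/E means A# half-diminished seventh with E in the bass. E is the fifth of A# half-diminished seventh (A#–C#–E–G#), so this is second inversion.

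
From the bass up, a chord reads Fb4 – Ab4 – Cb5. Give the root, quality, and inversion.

Fb major, root position

Reducing to letter names: Fb, Ab, Cb. These stack in thirds as Fb–Ab–Cb — an Fb major triad.
Fb is the root of Fb major; root in the bass means root position (figured bass 5/3).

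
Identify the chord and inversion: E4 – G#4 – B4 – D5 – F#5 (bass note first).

The distinct note names are E, G#, B, D, F#. Stacked in thirds they read E–G#–B–D–F#, which is a dominant ninth chord on E.
With the root (E) in the bass, the chord is in root position.

E dominant ninth, root position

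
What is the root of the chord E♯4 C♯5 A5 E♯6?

E#, C#, A are the tones of an A augmented triad (A–C#–E#), making A the root.

A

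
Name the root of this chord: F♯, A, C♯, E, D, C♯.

The distinct letter names are F#, A, C#, E, D. Arranged as a stack of thirds they read D–F#–A–C#–E, so D is the root (a D major ninth chord).

D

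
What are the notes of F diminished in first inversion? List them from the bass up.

F diminished is F–Ab–Cb. First inversion puts the third (Ab) in the bass, with the remaining tones above: Ab, Cb, F.

Ab, Cb, F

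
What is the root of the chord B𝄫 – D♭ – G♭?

Reordering Bbb, Db, Gb into stacked thirds gives Gb–Bbb–Db; the bottom of that stack, Gb, is the root.

Gb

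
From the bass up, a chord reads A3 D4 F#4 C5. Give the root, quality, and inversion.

The pitch classes A, D, F#, C arrange in thirds as D–F#–A–C: a D dominant seventh chord.
The lowest note is A, the fifth of the chord, so this is second inversion (figured bass 4/3).

D dominant seventh, second inversion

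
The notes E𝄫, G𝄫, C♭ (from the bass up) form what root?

Ebb, Gbb, Cb are the tones of a Cb diminished triad (Cb–Ebb–Gbb), making Cb the root.

Cb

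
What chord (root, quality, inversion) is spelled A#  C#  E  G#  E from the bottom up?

The distinct note names are A#, C#, E, G#. Stacked in thirds they read A#–C#–E–G#, which is a half-diminished seventh chord on A#.
A# is the root of A# half-diminished seventh; root in the bass means root position (figured bass 7).

A# half-diminished seventh, root position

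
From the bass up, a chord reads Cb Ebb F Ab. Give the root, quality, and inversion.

The distinct note names are Cb, Ebb, F, Ab. Stacked in thirds they read F–Ab–Cb–Ebb, which is a diminished seventh chord on F.
Cb is the fifth of F diminished seventh; fifth in the bass means second inversion (figured bass 4/3).

F diminished seventh, second inversion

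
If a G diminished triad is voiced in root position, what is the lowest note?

In root position the root is lowest. For G diminished (G–Bb–Db) that is G.

G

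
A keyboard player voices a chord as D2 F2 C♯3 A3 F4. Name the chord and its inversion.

The distinct note names are D, F, C#, A. Stacked in thirds they read D–F–A–C#, which is a minor-major seventh chord on D.
The lowest note is D, the root of the chord, so this is root position (figured bass 7).

D minor-major seventh, root position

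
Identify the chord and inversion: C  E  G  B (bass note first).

C major seventh, root position

The distinct note names are C, E, G, B. Stacked in thirds they read C–E–G–B, which is a major seventh chord on C.
C is the root of C major seventh; root in the bass means root position (figured bass 7).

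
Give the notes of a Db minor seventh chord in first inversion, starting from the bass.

The chord tones are Db–Fb–Ab–Cb. With the third (Fb) lowest for first inversion: Fb, Ab, Cb, Db.

Fb, Ab, Cb, Db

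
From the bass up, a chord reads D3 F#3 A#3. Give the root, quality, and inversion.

Reducing to letter names: D, F#, A#. These stack in thirds as D–F#–A# — a D augmented triad.
D is the root of D augmented; root in the bass means root position (figured bass 5/3).

D augmented, root position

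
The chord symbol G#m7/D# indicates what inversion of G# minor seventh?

G#m7/D# means G# minor seventh with D# in the bass. D# is the fifth of G# minor seventh (G#–B–D#–F#), so this is second inversion.

second inversion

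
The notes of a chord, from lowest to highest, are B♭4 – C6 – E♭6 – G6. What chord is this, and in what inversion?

C minor seventh, third inversion

The pitch classes Bb, C, Eb, G arrange in thirds as C–Eb–G–Bb: a C minor seventh chord.
With the seventh (Bb) in the bass, the chord is in third inversion (figured bass 4/2).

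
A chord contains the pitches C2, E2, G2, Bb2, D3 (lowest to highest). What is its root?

C, E, G, Bb, D are the tones of a C dominant ninth chord (C–E–G–Bb–D), making C the root.

C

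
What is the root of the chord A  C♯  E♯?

The distinct letter names are A, C#, E#. Arranged as a stack of thirds they read A–C#–E#, so A is the root (an A augmented triad).

A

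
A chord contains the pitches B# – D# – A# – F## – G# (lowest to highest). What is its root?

G#

B#, D#, A#, F##, G# are the tones of a G# major ninth chord (G#–B#–D#–F##–A#), making G# the root.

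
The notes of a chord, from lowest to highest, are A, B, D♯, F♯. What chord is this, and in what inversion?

B dominant seventh, third inversion

The pitch classes A, B, D#, F# arrange in thirds as B–D#–F#–A: a B dominant seventh chord.
With the seventh (A) in the bass, the chord is in third inversion (figured bass 4/2).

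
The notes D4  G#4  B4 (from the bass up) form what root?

D, G#, B are the tones of a G# diminished triad (G#–B–D), making G# the root.

G#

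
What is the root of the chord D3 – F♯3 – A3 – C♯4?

D

D, F#, A, C# are the tones of a D major seventh chord (D–F#–A–C#), making D the root.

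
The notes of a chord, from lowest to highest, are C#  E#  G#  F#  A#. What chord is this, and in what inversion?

The pitch classes C#, E#, G#, F#, A# arrange in thirds as F#–A#–C#–E#–G#: an F# major ninth chord.
C# is the fifth of F# major ninth; fifth in the bass means second inversion.

F# major ninth, second inversion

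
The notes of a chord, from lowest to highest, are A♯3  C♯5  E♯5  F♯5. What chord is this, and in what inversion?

F# major seventh, first inversion

The distinct note names are A#, C#, E#, F#. Stacked in thirds they read F#–A#–C#–E#, which is a major seventh chord on F#.
The lowest note is A#, the third of the chord, so this is first inversion (figured bass 6/5).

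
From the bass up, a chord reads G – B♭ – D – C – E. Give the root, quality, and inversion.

C dominant ninth, second inversion

Reducing to letter names: G, Bb, D, C, E. These stack in thirds as C–E–G–Bb–D — a C dominant ninth chord.
The lowest note is G, the fifth of the chord, so this is second inversion.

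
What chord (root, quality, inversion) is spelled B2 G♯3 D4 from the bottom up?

G# diminished, first inversion

The pitch classes B, G#, D arrange in thirds as G#–B–D: a G# diminished triad.
With the third (B) in the bass, the chord is in first inversion (figured bass 6).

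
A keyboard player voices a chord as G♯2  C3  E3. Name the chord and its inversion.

The distinct note names are G#, C, E. Stacked in thirds they read C–E–G#, which is an augmented triad on C.
G# is the fifth of C augmented; fifth in the bass means second inversion (figured bass 6/4).

C augmented, second inversion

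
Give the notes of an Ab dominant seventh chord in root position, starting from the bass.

The chord tones are Ab–C–Eb–Gb. With the root (Ab) lowest for root position: Ab, C, Eb, Gb.

Ab, C, Eb, Gb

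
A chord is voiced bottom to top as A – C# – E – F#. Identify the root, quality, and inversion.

Reducing to letter names: A, C#, E, F#. These stack in thirds as F#–A–C#–E — an F# minor seventh chord.
The lowest note is A, the third of the chord, so this is first inversion (figured bass 6/5).

F# minor seventh, first inversion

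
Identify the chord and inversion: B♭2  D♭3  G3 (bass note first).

G diminished, first inversion

The pitch classes Bb, Db, G arrange in thirds as G–Bb–Db: a G diminished triad.
The lowest note is Bb, the third of the chord, so this is first inversion (figured bass 6).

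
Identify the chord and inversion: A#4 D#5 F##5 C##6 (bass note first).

D# major seventh, second inversion

Reducing to letter names: A#, D#, F##, C##. These stack in thirds as D#–F##–A#–C## — a D# major seventh chord.
With the fifth (A#) in the bass, the chord is in second inversion (figured bass 4/3).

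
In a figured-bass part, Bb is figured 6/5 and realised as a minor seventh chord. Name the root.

G

The figures 6/5 mean the third of the chord is in the bass. If Bb is the third of a minor seventh chord, the root is G (chord tones G–Bb–D–F).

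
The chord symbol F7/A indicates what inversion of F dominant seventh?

first inversion

F7/A means F dominant seventh with A in the bass. A is the third of F dominant seventh (F–A–C–Eb), so this is first inversion.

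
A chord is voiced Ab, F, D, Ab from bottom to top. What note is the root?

The distinct letter names are Ab, F, D. Arranged as a stack of thirds they read D–F–Ab, so D is the root (a D diminished triad).

D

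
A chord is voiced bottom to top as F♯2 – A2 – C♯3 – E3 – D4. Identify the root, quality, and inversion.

D major ninth, first inversion

The distinct note names are F#, A, C#, E, D. Stacked in thirds they read D–F#–A–C#–E, which is a major ninth chord on D.
The lowest note is F#, the third of the chord, so this is first inversion.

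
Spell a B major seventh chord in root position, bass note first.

B, D#, F#, A#

The chord tones are B–D#–F#–A#. With the root (B) lowest for root position: B, D#, F#, A#.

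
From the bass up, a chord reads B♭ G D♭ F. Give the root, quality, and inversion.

Reducing to letter names: Bb, G, Db, F. These stack in thirds as G–Bb–Db–F — a G half-diminished seventh chord.
Bb is the third of G half-diminished seventh; third in the bass means first inversion (figured bass 6/5).

G half-diminished seventh, first inversion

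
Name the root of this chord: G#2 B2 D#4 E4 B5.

The distinct letter names are G#, B, D#, E. Arranged as a stack of thirds they read E–G#–B–D#, so E is the root (an E major seventh chord).

E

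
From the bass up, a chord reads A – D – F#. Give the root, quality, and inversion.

D major, second inversion

The distinct note names are A, D, F#. Stacked in thirds they read D–F#–A, which is a major triad on D.
With the fifth (A) in the bass, the chord is in second inversion (figured bass 6/4).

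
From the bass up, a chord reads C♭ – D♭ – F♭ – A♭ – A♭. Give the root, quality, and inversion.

Db minor seventh, third inversion

Reducing to letter names: Cb, Db, Fb, Ab. These stack in thirds as Db–Fb–Ab–Cb — a Db minor seventh chord.
With the seventh (Cb) in the bass, the chord is in third inversion (figured bass 4/2).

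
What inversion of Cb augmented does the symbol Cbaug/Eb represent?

Cbaug/Eb means Cb augmented with Eb in the bass. Eb is the third of Cb augmented (Cb–Eb–G), so this is first inversion.

first inversion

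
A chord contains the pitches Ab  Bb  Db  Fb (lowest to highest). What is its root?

Bb

Ab, Bb, Db, Fb are the tones of a Bb half-diminished seventh chord (Bb–Db–Fb–Ab), making Bb the root.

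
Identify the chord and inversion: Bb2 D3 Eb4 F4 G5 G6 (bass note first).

Eb major ninth, second inversion

The distinct note names are Bb, D, Eb, F, G. Stacked in thirds they read Eb–G–Bb–D–F, which is a major ninth chord on Eb.
Bb is the fifth of Eb major ninth; fifth in the bass means second inversion.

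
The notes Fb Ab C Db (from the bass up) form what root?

Fb, Ab, C, Db are the tones of a Db minor-major seventh chord (Db–Fb–Ab–C), making Db the root.

Db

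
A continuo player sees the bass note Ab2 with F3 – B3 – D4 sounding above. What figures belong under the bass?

The notes Ab, F, B, D stack in thirds as B–D–F–Ab — a B diminished seventh chord. The bass Ab is the seventh, so this is third inversion: figured 4/2.

4/2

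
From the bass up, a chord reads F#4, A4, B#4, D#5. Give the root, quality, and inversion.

The pitch classes F#, A, B#, D# arrange in thirds as B#–D#–F#–A: a B# diminished seventh chord.
F# is the fifth of B# diminished seventh; fifth in the bass means second inversion (figured bass 4/3).

B# diminished seventh, second inversion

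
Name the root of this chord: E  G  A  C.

E, G, A, C are the tones of an A minor seventh chord (A–C–E–G), making A the root.

A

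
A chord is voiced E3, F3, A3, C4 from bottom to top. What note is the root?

F

The distinct letter names are E, F, A, C. Arranged as a stack of thirds they read F–A–C–E, so F is the root (an F major seventh chord).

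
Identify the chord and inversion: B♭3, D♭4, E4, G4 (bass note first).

E diminished seventh, second inversion

The pitch classes Bb, Db, E, G arrange in thirds as E–G–Bb–Db: an E diminished seventh chord.
With the fifth (Bb) in the bass, the chord is in second inversion (figured bass 4/3).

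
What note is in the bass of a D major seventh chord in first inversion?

The third of D major seventh (D–F#–A–C#) is F#; that is the bass in first inversion.

F#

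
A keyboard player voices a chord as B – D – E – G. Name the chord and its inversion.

The pitch classes B, D, E, G arrange in thirds as E–G–B–D: an E minor seventh chord.
The lowest note is B, the fifth of the chord, so this is second inversion (figured bass 4/3).

E minor seventh, second inversion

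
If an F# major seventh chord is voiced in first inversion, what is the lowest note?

A#

The third of F# major seventh (F#–A#–C#–E#) is A#; that is the bass in first inversion.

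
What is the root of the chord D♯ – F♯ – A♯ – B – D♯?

B

D#, F#, A#, B are the tones of a B major seventh chord (B–D#–F#–A#), making B the root.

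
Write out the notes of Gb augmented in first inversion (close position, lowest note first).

Spelling Gb augmented: Gb–Bb–D. In first inversion the third is bass, giving Bb, D, Gb from the bottom.

Bb, D, Gb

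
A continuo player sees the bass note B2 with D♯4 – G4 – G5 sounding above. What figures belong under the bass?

6

The notes B, D#, G stack in thirds as G–B–D# — a G augmented triad. The bass B is the third, so this is first inversion: figured 6.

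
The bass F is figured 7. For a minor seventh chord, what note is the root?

The figures 7 mean the root of the chord is in the bass. If F is the root of a minor seventh chord, the root is F (chord tones F–Ab–C–Eb).

F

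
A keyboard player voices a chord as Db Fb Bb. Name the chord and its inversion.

Bb diminished, first inversion

The pitch classes Db, Fb, Bb arrange in thirds as Bb–Db–Fb: a Bb diminished triad.
The lowest note is Db, the third of the chord, so this is first inversion (figured bass 6).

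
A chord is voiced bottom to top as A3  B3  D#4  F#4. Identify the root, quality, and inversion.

B dominant seventh, third inversion

The distinct note names are A, B, D#, F#. Stacked in thirds they read B–D#–F#–A, which is a dominant seventh chord on B.
The lowest note is A, the seventh of the chord, so this is third inversion (figured bass 4/2).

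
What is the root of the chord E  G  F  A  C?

The distinct letter names are E, G, F, A, C. Arranged as a stack of thirds they read F–A–C–E–G, so F is the root (an F major ninth chord).

F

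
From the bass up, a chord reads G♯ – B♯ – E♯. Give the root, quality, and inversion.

The distinct note names are G#, B#, E#. Stacked in thirds they read E#–G#–B#, which is a minor triad on E#.
The lowest note is G#, the third of the chord, so this is first inversion (figured bass 6).

E# minor, first inversion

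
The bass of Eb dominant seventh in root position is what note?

The root of Eb dominant seventh (Eb–G–Bb–Db) is Eb; that is the bass in root position.

Eb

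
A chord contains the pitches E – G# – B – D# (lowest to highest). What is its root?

Reordering E, G#, B, D# into stacked thirds gives E–G#–B–D#; the bottom of that stack, E, is the root.

E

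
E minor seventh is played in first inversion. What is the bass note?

E minor seventh is E–G–B–D. First inversion places the third in the bass: G.

G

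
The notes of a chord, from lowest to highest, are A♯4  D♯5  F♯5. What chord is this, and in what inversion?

D# minor, second inversion

The pitch classes A#, D#, F# arrange in thirds as D#–F#–A#: a D# minor triad.
The lowest note is A#, the fifth of the chord, so this is second inversion (figured bass 6/4).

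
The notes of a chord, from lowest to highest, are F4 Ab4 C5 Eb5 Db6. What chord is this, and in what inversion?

Reducing to letter names: F, Ab, C, Eb, Db. These stack in thirds as Db–F–Ab–C–Eb — a Db major ninth chord.
The lowest note is F, the third of the chord, so this is first inversion.

Db major ninth, first inversion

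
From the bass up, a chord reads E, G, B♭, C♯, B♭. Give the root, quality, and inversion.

C# diminished seventh, first inversion

The distinct note names are E, G, Bb, C#. Stacked in thirds they read C#–E–G–Bb, which is a diminished seventh chord on C#.
The lowest note is E, the third of the chord, so this is first inversion (figured bass 6/5).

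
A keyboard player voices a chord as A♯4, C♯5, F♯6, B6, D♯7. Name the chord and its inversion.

The pitch classes A#, C#, F#, B, D# arrange in thirds as B–D#–F#–A#–C#: a B major ninth chord.
A# is the seventh of B major ninth; seventh in the bass means third inversion.

B major ninth, third inversion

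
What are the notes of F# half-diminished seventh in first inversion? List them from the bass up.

The chord tones are F#–A–C–E. With the third (A) lowest for first inversion: A, C, E, F#.

A, C, E, F#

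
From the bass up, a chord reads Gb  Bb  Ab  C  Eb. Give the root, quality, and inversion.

Ab dominant ninth, third inversion

Reducing to letter names: Gb, Bb, Ab, C, Eb. These stack in thirds as Ab–C–Eb–Gb–Bb — an Ab dominant ninth chord.
The lowest note is Gb, the seventh of the chord, so this is third inversion.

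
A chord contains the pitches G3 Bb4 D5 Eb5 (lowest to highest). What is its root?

Eb

The distinct letter names are G, Bb, D, Eb. Arranged as a stack of thirds they read Eb–G–Bb–D, so Eb is the root (an Eb major seventh chord).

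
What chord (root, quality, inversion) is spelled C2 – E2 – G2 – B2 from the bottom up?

C major seventh, root position

The distinct note names are C, E, G, B. Stacked in thirds they read C–E–G–B, which is a major seventh chord on C.
The lowest note is C, the root of the chord, so this is root position (figured bass 7).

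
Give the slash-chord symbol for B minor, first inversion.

First inversion of B minor has the third (D) in the bass. As a slash chord: Bm/D.

Bm/D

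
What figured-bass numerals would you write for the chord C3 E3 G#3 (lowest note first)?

5/3

The notes C, E, G# stack in thirds as C–E–G# — a C augmented triad. The bass C is the root, so this is root position: figured 5/3.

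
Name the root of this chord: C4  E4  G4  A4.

Reordering C, E, G, A into stacked thirds gives A–C–E–G; the bottom of that stack, A, is the root.

A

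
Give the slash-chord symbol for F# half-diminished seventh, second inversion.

Second inversion of F# half-diminished seventh has the fifth (C) in the bass. As a slash chord: F#ø7/C.

F#ø7/C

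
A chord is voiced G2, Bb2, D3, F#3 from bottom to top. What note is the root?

G

Reordering G, Bb, D, F# into stacked thirds gives G–Bb–D–F#; the bottom of that stack, G, is the root.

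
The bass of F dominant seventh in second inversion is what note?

In second inversion the fifth is lowest. For F dominant seventh (F–A–C–Eb) that is C.

C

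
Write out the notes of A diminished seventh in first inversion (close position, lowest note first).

C, Eb, Gb, A

Spelling A diminished seventh: A–C–Eb–Gb. In first inversion the third is bass, giving C, Eb, Gb, A from the bottom.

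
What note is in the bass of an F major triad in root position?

F major is F–A–C. Root position places the root in the bass: F.

F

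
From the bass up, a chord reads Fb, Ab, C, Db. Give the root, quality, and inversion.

Db minor-major seventh, first inversion

Reducing to letter names: Fb, Ab, C, Db. These stack in thirds as Db–Fb–Ab–C — a Db minor-major seventh chord.
Fb is the third of Db minor-major seventh; third in the bass means first inversion (figured bass 6/5).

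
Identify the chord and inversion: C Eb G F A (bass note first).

F dominant ninth, second inversion

The distinct note names are C, Eb, G, F, A. Stacked in thirds they read F–A–C–Eb–G, which is a dominant ninth chord on F.
With the fifth (C) in the bass, the chord is in second inversion.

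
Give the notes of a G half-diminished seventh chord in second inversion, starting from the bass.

Db, F, G, Bb

Spelling G half-diminished seventh: G–Bb–Db–F. In second inversion the fifth is bass, giving Db, F, G, Bb from the bottom.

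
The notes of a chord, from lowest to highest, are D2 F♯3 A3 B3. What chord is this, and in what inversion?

Reducing to letter names: D, F#, A, B. These stack in thirds as B–D–F#–A — a B minor seventh chord.
D is the third of B minor seventh; third in the bass means first inversion (figured bass 6/5).

B minor seventh, first inversion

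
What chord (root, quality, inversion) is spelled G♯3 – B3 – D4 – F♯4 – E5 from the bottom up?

The distinct note names are G#, B, D, F#, E. Stacked in thirds they read E–G#–B–D–F#, which is a dominant ninth chord on E.
The lowest note is G#, the third of the chord, so this is first inversion.

E dominant ninth, first inversion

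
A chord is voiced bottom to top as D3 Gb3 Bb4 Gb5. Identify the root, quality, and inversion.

Gb augmented, second inversion

The pitch classes D, Gb, Bb arrange in thirds as Gb–Bb–D: a Gb augmented triad.
The lowest note is D, the fifth of the chord, so this is second inversion (figured bass 6/4).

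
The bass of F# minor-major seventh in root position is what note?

F#

In root position the root is lowest. For F# minor-major seventh (F#–A–C#–E#) that is F#.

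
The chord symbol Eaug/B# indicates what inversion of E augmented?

Eaug/B# means E augmented with B# in the bass. B# is the fifth of E augmented (E–G#–B#), so this is second inversion.

second inversion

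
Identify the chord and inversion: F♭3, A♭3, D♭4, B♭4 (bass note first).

The pitch classes Fb, Ab, Db, Bb arrange in thirds as Bb–Db–Fb–Ab: a Bb half-diminished seventh chord.
Fb is the fifth of Bb half-diminished seventh; fifth in the bass means second inversion (figured bass 4/3).

Bb half-diminished seventh, second inversion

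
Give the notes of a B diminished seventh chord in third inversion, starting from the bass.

Ab, B, D, F

Spelling B diminished seventh: B–D–F–Ab. In third inversion the seventh is bass, giving Ab, B, D, F from the bottom.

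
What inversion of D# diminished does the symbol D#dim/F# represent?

first inversion

D#dim/F# means D# diminished with F# in the bass. F# is the third of D# diminished (D#–F#–A), so this is first inversion.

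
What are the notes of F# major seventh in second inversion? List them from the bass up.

Spelling F# major seventh: F#–A#–C#–E#. In second inversion the fifth is bass, giving C#, E#, F#, A# from the bottom.

C#, E#, F#, A#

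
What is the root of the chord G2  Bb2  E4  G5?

The distinct letter names are G, Bb, E. Arranged as a stack of thirds they read E–G–Bb, so E is the root (an E diminished triad).

E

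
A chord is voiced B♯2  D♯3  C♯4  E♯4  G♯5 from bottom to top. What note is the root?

C#

The distinct letter names are B#, D#, C#, E#, G#. Arranged as a stack of thirds they read C#–E#–G#–B#–D#, so C# is the root (a C# major ninth chord).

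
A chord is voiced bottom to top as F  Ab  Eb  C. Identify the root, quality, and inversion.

The pitch classes F, Ab, Eb, C arrange in thirds as F–Ab–C–Eb: an F minor seventh chord.
F is the root of F minor seventh; root in the bass means root position (figured bass 7).

F minor seventh, root position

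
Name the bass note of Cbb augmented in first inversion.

The third of Cbb augmented (Cbb–Ebb–Gb) is Ebb; that is the bass in first inversion.

Ebb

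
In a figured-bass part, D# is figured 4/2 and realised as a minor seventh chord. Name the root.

The figures 4/2 mean the seventh of the chord is in the bass. If D# is the seventh of a minor seventh chord, the root is E# (chord tones E#–G#–B#–D#).

E#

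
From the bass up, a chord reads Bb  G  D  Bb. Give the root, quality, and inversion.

G minor, first inversion

Reducing to letter names: Bb, G, D. These stack in thirds as G–Bb–D — a G minor triad.
With the third (Bb) in the bass, the chord is in first inversion (figured bass 6).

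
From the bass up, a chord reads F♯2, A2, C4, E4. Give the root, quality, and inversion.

F# half-diminished seventh, root position

The distinct note names are F#, A, C, E. Stacked in thirds they read F#–A–C–E, which is a half-diminished seventh chord on F#.
F# is the root of F# half-diminished seventh; root in the bass means root position (figured bass 7).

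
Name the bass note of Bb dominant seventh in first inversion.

Bb dominant seventh is Bb–D–F–Ab. First inversion places the third in the bass: D.

D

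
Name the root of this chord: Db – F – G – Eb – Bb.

Db, F, G, Eb, Bb are the tones of an Eb dominant ninth chord (Eb–G–Bb–Db–F), making Eb the root.

Eb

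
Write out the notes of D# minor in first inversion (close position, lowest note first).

F#, A#, D#

The chord tones are D#–F#–A#. With the third (F#) lowest for first inversion: F#, A#, D#.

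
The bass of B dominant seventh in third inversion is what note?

A

The seventh of B dominant seventh (B–D#–F#–A) is A; that is the bass in third inversion.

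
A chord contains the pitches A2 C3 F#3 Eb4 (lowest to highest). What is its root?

The distinct letter names are A, C, F#, Eb. Arranged as a stack of thirds they read F#–A–C–Eb, so F# is the root (an F# diminished seventh chord).

F#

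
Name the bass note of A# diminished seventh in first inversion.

C#

The third of A# diminished seventh (A#–C#–E–G) is C#; that is the bass in first inversion.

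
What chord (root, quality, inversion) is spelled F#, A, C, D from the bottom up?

D dominant seventh, first inversion

The pitch classes F#, A, C, D arrange in thirds as D–F#–A–C: a D dominant seventh chord.
F# is the third of D dominant seventh; third in the bass means first inversion (figured bass 6/5).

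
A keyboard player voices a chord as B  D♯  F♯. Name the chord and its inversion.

B major, root position

The distinct note names are B, D#, F#. Stacked in thirds they read B–D#–F#, which is a major triad on B.
B is the root of B major; root in the bass means root position (figured bass 5/3).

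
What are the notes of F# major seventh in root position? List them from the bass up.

F# major seventh is F#–A#–C#–E#. Root position puts the root (F#) in the bass, with the remaining tones above: F#, A#, C#, E#.

F#, A#, C#, E#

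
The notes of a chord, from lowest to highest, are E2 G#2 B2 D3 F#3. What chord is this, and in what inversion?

E dominant ninth, root position

Reducing to letter names: E, G#, B, D, F#. These stack in thirds as E–G#–B–D–F# — an E dominant ninth chord.
With the root (E) in the bass, the chord is in root position.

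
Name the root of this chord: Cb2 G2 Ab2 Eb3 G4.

Reordering Cb, G, Ab, Eb into stacked thirds gives Ab–Cb–Eb–G; the bottom of that stack, Ab, is the root.

Ab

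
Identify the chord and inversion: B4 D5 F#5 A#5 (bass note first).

The pitch classes B, D, F#, A# arrange in thirds as B–D–F#–A#: a B minor-major seventh chord.
With the root (B) in the bass, the chord is in root position (figured bass 7).

B minor-major seventh, root position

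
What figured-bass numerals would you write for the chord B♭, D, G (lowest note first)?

The notes Bb, D, G stack in thirds as G–Bb–D — a G minor triad. The bass Bb is the third, so this is first inversion: figured 6.

6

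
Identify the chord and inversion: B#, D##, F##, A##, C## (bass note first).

B# major ninth, root position

Reducing to letter names: B#, D##, F##, A##, C##. These stack in thirds as B#–D##–F##–A##–C## — a B# major ninth chord.
B# is the root of B# major ninth; root in the bass means root position.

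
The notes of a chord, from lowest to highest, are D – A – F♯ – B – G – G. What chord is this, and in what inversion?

The pitch classes D, A, F#, B, G arrange in thirds as G–B–D–F#–A: a G major ninth chord.
The lowest note is D, the fifth of the chord, so this is second inversion.

G major ninth, second inversion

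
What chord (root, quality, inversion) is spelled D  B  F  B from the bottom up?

The pitch classes D, B, F arrange in thirds as B–D–F: a B diminished triad.
D is the third of B diminished; third in the bass means first inversion (figured bass 6).

B diminished, first inversion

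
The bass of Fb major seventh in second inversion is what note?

Cb

Fb major seventh is Fb–Ab–Cb–Eb. Second inversion places the fifth in the bass: Cb.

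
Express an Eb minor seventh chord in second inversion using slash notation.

Second inversion of Eb minor seventh has the fifth (Bb) in the bass. As a slash chord: Ebm7/Bb.

Ebm7/Bb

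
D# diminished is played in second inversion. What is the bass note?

In second inversion the fifth is lowest. For D# diminished (D#–F#–A) that is A.

A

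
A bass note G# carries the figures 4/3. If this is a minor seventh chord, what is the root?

The figures 4/3 mean the fifth of the chord is in the bass. If G# is the fifth of a minor seventh chord, the root is C# (chord tones C#–E–G#–B).

C#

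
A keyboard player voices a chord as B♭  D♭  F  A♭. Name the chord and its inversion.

Bb minor seventh, root position

The pitch classes Bb, Db, F, Ab arrange in thirds as Bb–Db–F–Ab: a Bb minor seventh chord.
The lowest note is Bb, the root of the chord, so this is root position (figured bass 7).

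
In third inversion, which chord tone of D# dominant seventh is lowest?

C#

The seventh of D# dominant seventh (D#–F##–A#–C#) is C#; that is the bass in third inversion.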